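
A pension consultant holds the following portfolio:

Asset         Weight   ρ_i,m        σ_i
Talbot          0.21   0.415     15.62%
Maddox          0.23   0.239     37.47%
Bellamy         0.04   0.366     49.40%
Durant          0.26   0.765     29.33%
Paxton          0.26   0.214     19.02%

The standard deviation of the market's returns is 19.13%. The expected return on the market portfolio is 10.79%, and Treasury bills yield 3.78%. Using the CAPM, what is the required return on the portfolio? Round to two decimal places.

7.82%

β_Talbot = 0.415 × 15.62% / 19.13% = 0.3389
β_Maddox = 0.239 × 37.47% / 19.13% = 0.4681
β_Bellamy = 0.366 × 49.40% / 19.13% = 0.9451
β_Durant = 0.765 × 29.33% / 19.13% = 1.1729
β_Paxton = 0.214 × 19.02% / 19.13% = 0.2128
β_P = Σ w_i β_i = 0.21×0.3389 + 0.23×0.4681 + 0.04×0.9451 + 0.26×1.1729 + 0.26×0.2128 = 0.5769
MRP = 10.79% − 3.78% = 7.01%
E(R_P) = R_f + β_P × MRP = 3.78% + 0.5769 × 7.01% = 7.82%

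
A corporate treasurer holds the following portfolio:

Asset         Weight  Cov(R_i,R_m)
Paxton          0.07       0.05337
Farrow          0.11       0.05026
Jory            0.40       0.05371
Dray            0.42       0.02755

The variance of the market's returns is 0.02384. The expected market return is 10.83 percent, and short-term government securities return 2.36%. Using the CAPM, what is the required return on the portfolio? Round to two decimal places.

17.40%

β_Paxton = 0.05337 / 0.02384 = 2.2387
β_Farrow = 0.05026 / 0.02384 = 2.1082
β_Jory = 0.05371 / 0.02384 = 2.2529
β_Dray = 0.02755 / 0.02384 = 1.1556
β_P = Σ w_i β_i = 0.07×2.2387 + 0.11×2.1082 + 0.40×2.2529 + 0.42×1.1556 = 1.7751
MRP = 10.83% − 2.36% = 8.47%
E(R_P) = R_f + β_P × MRP = 2.36% + 1.7751 × 8.47% = 17.40%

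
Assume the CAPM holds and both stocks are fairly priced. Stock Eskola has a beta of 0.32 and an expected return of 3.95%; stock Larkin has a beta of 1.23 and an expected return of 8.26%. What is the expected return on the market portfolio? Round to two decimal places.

7.17%

Both satisfy E(R) = R_f + β·MRP, so the slope of the SML is
MRP = (8.26% − 3.95%) / (1.23 − 0.32) = 4.31% / 0.91 = 4.7363%
R_f = E(R_Eskola) − β_Eskola·MRP = 3.95% − 0.32 × 4.7363% = 2.4344%
E(R_m) = R_f + MRP = 2.4344% + 4.7363% = 7.17%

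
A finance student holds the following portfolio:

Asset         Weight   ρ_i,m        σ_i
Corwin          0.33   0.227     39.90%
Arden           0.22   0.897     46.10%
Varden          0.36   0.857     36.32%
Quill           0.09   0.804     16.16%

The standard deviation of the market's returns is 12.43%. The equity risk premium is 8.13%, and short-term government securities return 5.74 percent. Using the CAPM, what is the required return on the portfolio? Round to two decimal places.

β_Corwin = 0.227 × 39.90% / 12.43% = 0.7287
β_Arden = 0.897 × 46.10% / 12.43% = 3.3268
β_Varden = 0.857 × 36.32% / 12.43% = 2.5041
β_Quill = 0.804 × 16.16% / 12.43% = 1.0453
β_P = Σ w_i β_i = 0.33×0.7287 + 0.22×3.3268 + 0.36×2.5041 + 0.09×1.0453 = 1.9679
E(R_P) = R_f + β_P × MRP = 5.74% + 1.9679 × 8.13% = 21.74%

21.74%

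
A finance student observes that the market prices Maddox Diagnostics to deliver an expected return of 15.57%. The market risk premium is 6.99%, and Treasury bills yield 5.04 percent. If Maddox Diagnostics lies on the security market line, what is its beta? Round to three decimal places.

β = (E(R) − R_f) / MRP = (15.57% − 5.04%) / 6.99% = 10.53% / 6.99% = 1.506

1.506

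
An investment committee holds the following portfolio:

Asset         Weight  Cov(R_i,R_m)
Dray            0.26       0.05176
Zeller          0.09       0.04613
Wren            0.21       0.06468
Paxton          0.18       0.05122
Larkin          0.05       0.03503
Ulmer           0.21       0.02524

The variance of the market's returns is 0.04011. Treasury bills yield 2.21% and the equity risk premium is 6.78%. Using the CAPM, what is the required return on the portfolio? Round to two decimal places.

β_Dray = 0.05176 / 0.04011 = 1.2905
β_Zeller = 0.04613 / 0.04011 = 1.1501
β_Wren = 0.06468 / 0.04011 = 1.6126
β_Paxton = 0.05122 / 0.04011 = 1.2770
β_Larkin = 0.03503 / 0.04011 = 0.8733
β_Ulmer = 0.02524 / 0.04011 = 0.6293
β_P = Σ w_i β_i = 0.26×1.2905 + 0.09×1.1501 + 0.21×1.6126 + 0.18×1.2770 + 0.05×0.8733 + 0.21×0.6293 = 1.1834
E(R_P) = R_f + β_P × MRP = 2.21% + 1.1834 × 6.78% = 10.23%

10.23%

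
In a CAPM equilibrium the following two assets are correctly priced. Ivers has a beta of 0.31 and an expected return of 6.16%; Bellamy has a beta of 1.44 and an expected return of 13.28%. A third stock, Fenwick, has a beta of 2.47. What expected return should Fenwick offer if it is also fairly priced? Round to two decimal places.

MRP (SML slope) = (13.28% − 6.16%) / (1.44 − 0.31) = 7.12% / 1.13 = 6.3009%
R_f (intercept) = 6.16% − 0.31 × 6.3009% = 4.2067%
E(R_Fenwick) = R_f + β × MRP = 4.2067% + 2.47 × 6.3009% = 19.77%

19.77%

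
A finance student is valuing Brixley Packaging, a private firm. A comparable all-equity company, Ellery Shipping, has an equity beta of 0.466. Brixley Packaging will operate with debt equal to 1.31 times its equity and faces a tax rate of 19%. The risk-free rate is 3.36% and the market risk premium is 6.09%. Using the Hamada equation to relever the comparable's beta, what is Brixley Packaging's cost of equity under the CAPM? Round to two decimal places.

9.21%

β_L = β_U × [1 + (1 − t)(D/E)] = 0.466 × [1 + (1 − 0.19) × 1.31]
    = 0.466 × [1 + 0.81 × 1.31] = 0.466 × 2.0611 = 0.9605
E(R) = R_f + β_L × MRP = 3.36% + 0.9605 × 6.09% = 9.21%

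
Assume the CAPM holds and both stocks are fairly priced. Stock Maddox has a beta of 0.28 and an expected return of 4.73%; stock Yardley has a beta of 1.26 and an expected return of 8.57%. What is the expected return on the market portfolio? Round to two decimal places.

7.55%

Both satisfy E(R) = R_f + β·MRP, so the slope of the SML is
MRP = (8.57% − 4.73%) / (1.26 − 0.28) = 3.84% / 0.98 = 3.9184%
R_f = E(R_Maddox) − β_Maddox·MRP = 4.73% − 0.28 × 3.9184% = 3.6328%
E(R_m) = R_f + MRP = 3.6328% + 3.9184% = 7.55%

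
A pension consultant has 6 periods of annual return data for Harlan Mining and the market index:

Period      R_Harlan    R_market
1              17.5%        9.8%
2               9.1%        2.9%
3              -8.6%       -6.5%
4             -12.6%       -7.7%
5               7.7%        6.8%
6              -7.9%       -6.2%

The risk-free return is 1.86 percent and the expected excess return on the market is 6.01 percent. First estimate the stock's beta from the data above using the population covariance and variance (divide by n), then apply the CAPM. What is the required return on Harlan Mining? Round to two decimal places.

Mean R_i = (17.5 + 9.1 − 8.6 − 12.6 + 7.7 − 7.9) / 6 = 0.8667%
Mean R_m = (9.8 + 2.9 − 6.5 − 7.7 + 6.8 − 6.2) / 6 = -0.1500%
Σ(R_i − R̄_i)(R_m − R̄_m) = 452.9300  ⇒  Cov = 452.9300 / 6 = 75.4883
Σ(R_m − R̄_m)² = 290.5350  ⇒  Var(R_m) = 290.5350 / 6 = 48.4225
β = Cov / Var(R_m) = 75.4883 / 48.4225 = 1.5590
E(R) = R_f + β × MRP = 1.86% + 1.5590 × 6.01% = 11.23%

11.23%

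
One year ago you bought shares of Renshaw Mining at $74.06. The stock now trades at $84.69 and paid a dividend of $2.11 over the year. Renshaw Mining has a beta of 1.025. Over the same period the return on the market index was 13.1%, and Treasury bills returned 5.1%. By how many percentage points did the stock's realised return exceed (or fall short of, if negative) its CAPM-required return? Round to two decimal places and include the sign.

+3.90%

Realised HPR = (P1 + D1 − P0) / P0 = (84.69 + 2.11 − 74.06) / 74.06 = 12.74 / 74.06 = 17.2023%
MRP = 13.1% − 5.1% = 8.00%
CAPM required = R_f + β·MRP = 5.1% + 1.025 × 8.0% = 13.3000%
α = realised − required = 17.2023% − 13.3000% = +3.90%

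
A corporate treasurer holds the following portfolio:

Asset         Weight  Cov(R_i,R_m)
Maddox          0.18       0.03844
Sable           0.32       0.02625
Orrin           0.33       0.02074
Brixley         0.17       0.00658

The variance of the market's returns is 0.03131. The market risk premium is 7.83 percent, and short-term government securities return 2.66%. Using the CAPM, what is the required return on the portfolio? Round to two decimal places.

β_Maddox = 0.03844 / 0.03131 = 1.2277
β_Sable = 0.02625 / 0.03131 = 0.8384
β_Orrin = 0.02074 / 0.03131 = 0.6624
β_Brixley = 0.00658 / 0.03131 = 0.2102
β_P = Σ w_i β_i = 0.18×1.2277 + 0.32×0.8384 + 0.33×0.6624 + 0.17×0.2102 = 0.7436
E(R_P) = R_f + β_P × MRP = 2.66% + 0.7436 × 7.83% = 8.48%

8.48%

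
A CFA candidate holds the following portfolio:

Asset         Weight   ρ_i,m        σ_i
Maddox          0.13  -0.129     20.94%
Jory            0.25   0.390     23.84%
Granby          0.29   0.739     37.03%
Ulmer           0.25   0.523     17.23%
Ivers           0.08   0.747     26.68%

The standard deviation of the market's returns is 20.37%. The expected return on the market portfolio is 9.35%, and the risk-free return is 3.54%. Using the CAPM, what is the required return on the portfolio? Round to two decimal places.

7.46%

β_Maddox = -0.129 × 20.94% / 20.37% = -0.1326
β_Jory = 0.390 × 23.84% / 20.37% = 0.4564
β_Granby = 0.739 × 37.03% / 20.37% = 1.3434
β_Ulmer = 0.523 × 17.23% / 20.37% = 0.4424
β_Ivers = 0.747 × 26.68% / 20.37% = 0.9784
β_P = Σ w_i β_i = 0.13×-0.1326 + 0.25×0.4564 + 0.29×1.3434 + 0.25×0.4424 + 0.08×0.9784 = 0.6753
MRP = 9.35% − 3.54% = 5.81%
E(R_P) = R_f + β_P × MRP = 3.54% + 0.6753 × 5.81% = 7.46%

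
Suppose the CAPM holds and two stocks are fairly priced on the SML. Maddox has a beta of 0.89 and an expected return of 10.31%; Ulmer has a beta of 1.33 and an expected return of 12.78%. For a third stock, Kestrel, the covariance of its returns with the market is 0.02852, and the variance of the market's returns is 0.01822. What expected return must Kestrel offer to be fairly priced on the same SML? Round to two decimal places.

MRP = (12.78% − 10.31%) / (1.33 − 0.89) = 5.6136%
R_f = 10.31% − 0.89 × 5.6136% = 5.3139%
β_Kestrel = Cov / Var(R_m) = 0.02852 / 0.01822 = 1.5653
E(R_Kestrel) = R_f + β × MRP = 5.3139% + 1.5653 × 5.6136% = 14.10%

14.10%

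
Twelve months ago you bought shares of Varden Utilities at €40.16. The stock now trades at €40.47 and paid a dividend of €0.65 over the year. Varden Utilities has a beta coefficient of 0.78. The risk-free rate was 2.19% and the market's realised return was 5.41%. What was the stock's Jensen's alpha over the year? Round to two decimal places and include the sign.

Realised HPR = (P1 + D1 − P0) / P0 = (40.47 + 0.65 − 40.16) / 40.16 = 0.96 / 40.16 = 2.3904%
MRP = 5.41% − 2.19% = 3.22%
CAPM required = R_f + β·MRP = 2.19% + 0.78 × 3.22% = 4.7016%
α = realised − required = 2.3904% − 4.7016% = -2.31%

-2.31%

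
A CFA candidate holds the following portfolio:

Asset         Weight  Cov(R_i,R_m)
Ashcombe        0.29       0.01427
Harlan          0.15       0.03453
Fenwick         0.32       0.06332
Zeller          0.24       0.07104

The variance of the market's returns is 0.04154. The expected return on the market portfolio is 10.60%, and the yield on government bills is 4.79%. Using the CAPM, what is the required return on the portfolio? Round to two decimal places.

β_Ashcombe = 0.01427 / 0.04154 = 0.3435
β_Harlan = 0.03453 / 0.04154 = 0.8312
β_Fenwick = 0.06332 / 0.04154 = 1.5243
β_Zeller = 0.07104 / 0.04154 = 1.7102
β_P = Σ w_i β_i = 0.29×0.3435 + 0.15×0.8312 + 0.32×1.5243 + 0.24×1.7102 = 1.1225
MRP = 10.60% − 4.79% = 5.81%
E(R_P) = R_f + β_P × MRP = 4.79% + 1.1225 × 5.81% = 11.31%

11.31%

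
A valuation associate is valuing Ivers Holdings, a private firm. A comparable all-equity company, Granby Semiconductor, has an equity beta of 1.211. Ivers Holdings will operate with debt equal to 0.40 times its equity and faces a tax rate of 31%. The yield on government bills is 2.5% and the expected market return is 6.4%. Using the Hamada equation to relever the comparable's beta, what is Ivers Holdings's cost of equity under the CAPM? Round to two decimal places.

β_L = β_U × [1 + (1 − t)(D/E)] = 1.211 × [1 + (1 − 0.31) × 0.40]
    = 1.211 × [1 + 0.69 × 0.40] = 1.211 × 1.2760 = 1.5452
MRP = 6.4% − 2.5% = 3.90%
E(R) = R_f + β_L × MRP = 2.5% + 1.5452 × 3.9% = 8.53%

8.53%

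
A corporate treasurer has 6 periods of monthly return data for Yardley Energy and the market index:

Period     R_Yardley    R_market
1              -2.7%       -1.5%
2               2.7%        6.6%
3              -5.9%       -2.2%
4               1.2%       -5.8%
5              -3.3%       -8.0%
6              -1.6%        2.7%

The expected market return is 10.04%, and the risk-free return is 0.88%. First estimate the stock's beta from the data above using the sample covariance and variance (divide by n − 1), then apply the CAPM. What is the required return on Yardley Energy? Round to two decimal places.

3.22%

Mean R_i = (-2.7 + 2.7 − 5.9 + 1.2 − 3.3 − 1.6) / 6 = -1.6000%
Mean R_m = (-1.5 + 6.6 − 2.2 − 5.8 − 8.0 + 2.7) / 6 = -1.3667%
Σ(R_i − R̄_i)(R_m − R̄_m) = 36.8500  ⇒  Cov = 36.8500 / 5 = 7.3700
Σ(R_m − R̄_m)² = 144.3733  ⇒  Var(R_m) = 144.3733 / 5 = 28.8747
β = Cov / Var(R_m) = 7.3700 / 28.8747 = 0.2552
MRP = 10.04% − 0.88% = 9.16%
E(R) = R_f + β × MRP = 0.88% + 0.2552 × 9.16% = 3.22%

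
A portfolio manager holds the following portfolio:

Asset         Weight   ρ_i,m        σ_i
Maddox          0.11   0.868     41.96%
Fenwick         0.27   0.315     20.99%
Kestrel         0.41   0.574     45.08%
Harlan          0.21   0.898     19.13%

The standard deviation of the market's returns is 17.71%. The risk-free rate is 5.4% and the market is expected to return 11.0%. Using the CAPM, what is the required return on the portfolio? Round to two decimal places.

β_Maddox = 0.868 × 41.96% / 17.71% = 2.0565
β_Fenwick = 0.315 × 20.99% / 17.71% = 0.3733
β_Kestrel = 0.574 × 45.08% / 17.71% = 1.4611
β_Harlan = 0.898 × 19.13% / 17.71% = 0.9700
β_P = Σ w_i β_i = 0.11×2.0565 + 0.27×0.3733 + 0.41×1.4611 + 0.21×0.9700 = 1.1298
MRP = 11.0% − 5.4% = 5.60%
E(R_P) = R_f + β_P × MRP = 5.4% + 1.1298 × 5.6% = 11.73%

11.73%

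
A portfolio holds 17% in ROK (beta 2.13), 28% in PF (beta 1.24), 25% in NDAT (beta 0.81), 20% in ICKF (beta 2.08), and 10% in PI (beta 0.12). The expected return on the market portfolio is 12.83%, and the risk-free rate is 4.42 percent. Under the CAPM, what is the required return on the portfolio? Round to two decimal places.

15.69%

β_P = Σ w_i β_i = 0.17×2.13 + 0.28×1.24 + 0.25×0.81 + 0.20×2.08 + 0.10×0.12 = 1.3398
MRP = 12.83% − 4.42% = 8.41%
E(R_P) = R_f + β_P × MRP = 4.42% + 1.3398 × 8.41% = 15.69%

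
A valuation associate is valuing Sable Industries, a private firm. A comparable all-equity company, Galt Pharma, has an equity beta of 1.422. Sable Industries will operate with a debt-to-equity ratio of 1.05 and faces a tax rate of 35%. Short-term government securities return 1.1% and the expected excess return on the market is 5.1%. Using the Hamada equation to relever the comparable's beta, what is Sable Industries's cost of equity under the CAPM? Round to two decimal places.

13.30%

β_L = β_U × [1 + (1 − t)(D/E)] = 1.422 × [1 + (1 − 0.35) × 1.05]
    = 1.422 × [1 + 0.65 × 1.05] = 1.422 × 1.6825 = 2.3925
E(R) = R_f + β_L × MRP = 1.1% + 2.3925 × 5.1% = 13.30%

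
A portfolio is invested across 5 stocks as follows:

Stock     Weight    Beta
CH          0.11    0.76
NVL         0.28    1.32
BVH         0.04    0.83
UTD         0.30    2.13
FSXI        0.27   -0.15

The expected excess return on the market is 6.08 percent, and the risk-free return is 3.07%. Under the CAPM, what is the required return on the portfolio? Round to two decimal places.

9.67%

β_P = Σ w_i β_i = 0.11×0.76 + 0.28×1.32 + 0.04×0.83 + 0.30×2.13 + 0.27×-0.15 = 1.0849
E(R_P) = R_f + β_P × MRP = 3.07% + 1.0849 × 6.08% = 9.67%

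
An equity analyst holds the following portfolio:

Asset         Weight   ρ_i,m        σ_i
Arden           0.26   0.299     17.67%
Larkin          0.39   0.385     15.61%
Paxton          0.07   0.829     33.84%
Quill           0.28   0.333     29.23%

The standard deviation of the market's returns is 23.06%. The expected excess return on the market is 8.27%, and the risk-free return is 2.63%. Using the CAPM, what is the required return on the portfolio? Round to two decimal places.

5.64%

β_Arden = 0.299 × 17.67% / 23.06% = 0.2291
β_Larkin = 0.385 × 15.61% / 23.06% = 0.2606
β_Paxton = 0.829 × 33.84% / 23.06% = 1.2165
β_Quill = 0.333 × 29.23% / 23.06% = 0.4221
β_P = Σ w_i β_i = 0.26×0.2291 + 0.39×0.2606 + 0.07×1.2165 + 0.28×0.4221 = 0.3645
E(R_P) = R_f + β_P × MRP = 2.63% + 0.3645 × 8.27% = 5.64%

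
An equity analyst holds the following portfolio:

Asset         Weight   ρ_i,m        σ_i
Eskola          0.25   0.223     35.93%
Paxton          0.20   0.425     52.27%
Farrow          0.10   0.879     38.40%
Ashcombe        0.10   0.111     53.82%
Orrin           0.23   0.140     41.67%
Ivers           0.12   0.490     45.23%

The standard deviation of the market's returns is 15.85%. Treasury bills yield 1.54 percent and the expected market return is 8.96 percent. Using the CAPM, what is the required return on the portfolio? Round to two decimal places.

β_Eskola = 0.223 × 35.93% / 15.85% = 0.5055
β_Paxton = 0.425 × 52.27% / 15.85% = 1.4016
β_Farrow = 0.879 × 38.40% / 15.85% = 2.1296
β_Ashcombe = 0.111 × 53.82% / 15.85% = 0.3769
β_Orrin = 0.140 × 41.67% / 15.85% = 0.3681
β_Ivers = 0.490 × 45.23% / 15.85% = 1.3983
β_P = Σ w_i β_i = 0.25×0.5055 + 0.20×1.4016 + 0.10×2.1296 + 0.10×0.3769 + 0.23×0.3681 + 0.12×1.3983 = 0.9098
MRP = 8.96% − 1.54% = 7.42%
E(R_P) = R_f + β_P × MRP = 1.54% + 0.9098 × 7.42% = 8.29%

8.29%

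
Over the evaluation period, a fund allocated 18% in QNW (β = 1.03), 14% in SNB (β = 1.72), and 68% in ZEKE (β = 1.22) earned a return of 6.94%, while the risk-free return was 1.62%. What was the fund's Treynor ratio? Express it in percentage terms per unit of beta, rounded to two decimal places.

β_P = 0.18×1.03 + 0.14×1.72 + 0.68×1.22 = 1.2558
Treynor = (R_P − R_f) / β_P = (6.94% − 1.62%) / 1.2558 = 5.32% / 1.2558 = 4.24%

4.24%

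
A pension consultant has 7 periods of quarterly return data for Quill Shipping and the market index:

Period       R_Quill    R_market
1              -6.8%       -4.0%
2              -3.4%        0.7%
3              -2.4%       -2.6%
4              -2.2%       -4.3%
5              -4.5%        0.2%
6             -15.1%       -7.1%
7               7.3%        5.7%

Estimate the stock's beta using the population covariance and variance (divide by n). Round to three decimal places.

Mean R_i = (-6.8 − 3.4 − 2.4 − 2.2 − 4.5 − 15.1 + 7.3) / 7 = -3.8714%
Mean R_m = (-4.0 + 0.7 − 2.6 − 4.3 + 0.2 − 7.1 + 5.7) / 7 = -1.6286%
Σ(R_i − R̄_i)(R_m − R̄_m) = 144.3057  ⇒  Cov = 144.3057 / 7 = 20.6151
Σ(R_m − R̄_m)² = 106.1143  ⇒  Var(R_m) = 106.1143 / 7 = 15.1592
β = Cov / Var(R_m) = 20.6151 / 15.1592 = 1.3599

1.360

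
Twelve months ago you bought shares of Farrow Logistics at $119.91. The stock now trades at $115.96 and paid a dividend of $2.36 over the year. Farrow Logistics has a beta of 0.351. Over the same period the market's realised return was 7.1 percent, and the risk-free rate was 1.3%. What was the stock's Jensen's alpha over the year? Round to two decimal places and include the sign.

-4.66%

Realised HPR = (P1 + D1 − P0) / P0 = (115.96 + 2.36 − 119.91) / 119.91 = -1.59 / 119.91 = -1.3260%
MRP = 7.1% − 1.3% = 5.80%
CAPM required = R_f + β·MRP = 1.3% + 0.351 × 5.8% = 3.3358%
α = realised − required = -1.3260% − 3.3358% = -4.66%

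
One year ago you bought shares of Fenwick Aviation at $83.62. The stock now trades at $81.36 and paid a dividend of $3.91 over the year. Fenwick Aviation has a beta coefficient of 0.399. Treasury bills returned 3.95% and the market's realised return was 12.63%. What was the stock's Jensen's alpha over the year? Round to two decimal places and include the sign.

-5.44%

Realised HPR = (P1 + D1 − P0) / P0 = (81.36 + 3.91 − 83.62) / 83.62 = 1.65 / 83.62 = 1.9732%
MRP = 12.63% − 3.95% = 8.68%
CAPM required = R_f + β·MRP = 3.95% + 0.399 × 8.68% = 7.41332%
α = realised − required = 1.9732% − 7.41332% = -5.44%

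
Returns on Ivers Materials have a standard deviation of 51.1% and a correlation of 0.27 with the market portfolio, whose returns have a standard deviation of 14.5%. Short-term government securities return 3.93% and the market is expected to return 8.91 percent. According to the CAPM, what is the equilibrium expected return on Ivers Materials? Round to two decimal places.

8.67%

β = ρ × σ_i / σ_m = 0.27 × 51.1% / 14.5% = 0.9515
MRP = 8.91% − 3.93% = 4.98%
E(R) = 3.93% + 0.9515 × 4.98% = 8.67%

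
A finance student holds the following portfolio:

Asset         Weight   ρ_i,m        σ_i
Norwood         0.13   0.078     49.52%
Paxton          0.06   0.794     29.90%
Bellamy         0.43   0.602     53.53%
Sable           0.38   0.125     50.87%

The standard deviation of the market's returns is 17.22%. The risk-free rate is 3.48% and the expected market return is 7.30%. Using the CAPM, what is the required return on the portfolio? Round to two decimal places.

β_Norwood = 0.078 × 49.52% / 17.22% = 0.2243
β_Paxton = 0.794 × 29.90% / 17.22% = 1.3787
β_Bellamy = 0.602 × 53.53% / 17.22% = 1.8714
β_Sable = 0.125 × 50.87% / 17.22% = 0.3693
β_P = Σ w_i β_i = 0.13×0.2243 + 0.06×1.3787 + 0.43×1.8714 + 0.38×0.3693 = 1.0569
MRP = 7.30% − 3.48% = 3.82%
E(R_P) = R_f + β_P × MRP = 3.48% + 1.0569 × 3.82% = 7.52%

7.52%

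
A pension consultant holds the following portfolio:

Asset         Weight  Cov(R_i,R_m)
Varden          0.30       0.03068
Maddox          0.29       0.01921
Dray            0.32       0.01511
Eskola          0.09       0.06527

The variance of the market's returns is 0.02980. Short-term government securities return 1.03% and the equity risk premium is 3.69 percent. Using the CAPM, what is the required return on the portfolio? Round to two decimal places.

β_Varden = 0.03068 / 0.02980 = 1.0295
β_Maddox = 0.01921 / 0.02980 = 0.6446
β_Dray = 0.01511 / 0.02980 = 0.5070
β_Eskola = 0.06527 / 0.02980 = 2.1903
β_P = Σ w_i β_i = 0.30×1.0295 + 0.29×0.6446 + 0.32×0.5070 + 0.09×2.1903 = 0.8552
E(R_P) = R_f + β_P × MRP = 1.03% + 0.8552 × 3.69% = 4.19%

4.19%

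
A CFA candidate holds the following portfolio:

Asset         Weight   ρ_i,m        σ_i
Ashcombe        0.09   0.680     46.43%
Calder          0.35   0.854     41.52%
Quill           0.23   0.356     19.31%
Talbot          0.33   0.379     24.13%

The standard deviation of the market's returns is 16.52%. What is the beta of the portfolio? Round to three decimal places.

1.202

β_Ashcombe = 0.680 × 46.43% / 16.52% = 1.9112
β_Calder = 0.854 × 41.52% / 16.52% = 2.1464
β_Quill = 0.356 × 19.31% / 16.52% = 0.4161
β_Talbot = 0.379 × 24.13% / 16.52% = 0.5536
β_P = Σ w_i β_i = 0.09×1.9112 + 0.35×2.1464 + 0.23×0.4161 + 0.33×0.5536 = 1.2016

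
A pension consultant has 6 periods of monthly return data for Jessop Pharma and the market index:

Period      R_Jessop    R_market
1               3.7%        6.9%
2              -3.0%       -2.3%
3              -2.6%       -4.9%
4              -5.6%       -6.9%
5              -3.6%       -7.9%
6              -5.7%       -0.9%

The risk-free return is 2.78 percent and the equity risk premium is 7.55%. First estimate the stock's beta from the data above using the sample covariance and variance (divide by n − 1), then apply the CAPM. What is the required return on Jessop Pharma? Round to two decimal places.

Mean R_i = (3.7 − 3.0 − 2.6 − 5.6 − 3.6 − 5.7) / 6 = -2.8000%
Mean R_m = (6.9 − 2.3 − 4.9 − 6.9 − 7.9 − 0.9) / 6 = -2.6667%
Σ(R_i − R̄_i)(R_m − R̄_m) = 72.5800  ⇒  Cov = 72.5800 / 5 = 14.5160
Σ(R_m − R̄_m)² = 145.0733  ⇒  Var(R_m) = 145.0733 / 5 = 29.0147
β = Cov / Var(R_m) = 14.5160 / 29.0147 = 0.5003
E(R) = R_f + β × MRP = 2.78% + 0.5003 × 7.55% = 6.56%

6.56%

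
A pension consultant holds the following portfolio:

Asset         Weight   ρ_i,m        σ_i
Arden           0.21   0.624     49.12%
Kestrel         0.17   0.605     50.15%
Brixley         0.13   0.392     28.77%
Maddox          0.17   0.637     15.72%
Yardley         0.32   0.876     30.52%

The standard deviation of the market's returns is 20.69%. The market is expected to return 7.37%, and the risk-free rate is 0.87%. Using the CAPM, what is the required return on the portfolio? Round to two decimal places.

β_Arden = 0.624 × 49.12% / 20.69% = 1.4814
β_Kestrel = 0.605 × 50.15% / 20.69% = 1.4664
β_Brixley = 0.392 × 28.77% / 20.69% = 0.5451
β_Maddox = 0.637 × 15.72% / 20.69% = 0.4840
β_Yardley = 0.876 × 30.52% / 20.69% = 1.2922
β_P = Σ w_i β_i = 0.21×1.4814 + 0.17×1.4664 + 0.13×0.5451 + 0.17×0.4840 + 0.32×1.2922 = 1.1270
MRP = 7.37% − 0.87% = 6.50%
E(R_P) = R_f + β_P × MRP = 0.87% + 1.1270 × 6.50% = 8.20%

8.20%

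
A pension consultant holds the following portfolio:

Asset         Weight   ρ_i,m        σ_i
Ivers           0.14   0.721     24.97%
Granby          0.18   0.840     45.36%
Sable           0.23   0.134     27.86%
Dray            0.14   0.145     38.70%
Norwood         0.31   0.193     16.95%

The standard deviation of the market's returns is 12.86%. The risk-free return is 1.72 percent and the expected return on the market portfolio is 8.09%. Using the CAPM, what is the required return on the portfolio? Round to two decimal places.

7.68%

β_Ivers = 0.721 × 24.97% / 12.86% = 1.4000
β_Granby = 0.840 × 45.36% / 12.86% = 2.9629
β_Sable = 0.134 × 27.86% / 12.86% = 0.2903
β_Dray = 0.145 × 38.70% / 12.86% = 0.4364
β_Norwood = 0.193 × 16.95% / 12.86% = 0.2544
β_P = Σ w_i β_i = 0.14×1.4000 + 0.18×2.9629 + 0.23×0.2903 + 0.14×0.4364 + 0.31×0.2544 = 0.9361
MRP = 8.09% − 1.72% = 6.37%
E(R_P) = R_f + β_P × MRP = 1.72% + 0.9361 × 6.37% = 7.68%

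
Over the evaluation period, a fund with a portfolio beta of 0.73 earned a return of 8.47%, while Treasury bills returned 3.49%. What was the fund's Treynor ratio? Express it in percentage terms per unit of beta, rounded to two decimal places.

6.82%

Treynor = (R_P − R_f) / β_P = (8.47% − 3.49%) / 0.7300 = 4.98% / 0.7300 = 6.82%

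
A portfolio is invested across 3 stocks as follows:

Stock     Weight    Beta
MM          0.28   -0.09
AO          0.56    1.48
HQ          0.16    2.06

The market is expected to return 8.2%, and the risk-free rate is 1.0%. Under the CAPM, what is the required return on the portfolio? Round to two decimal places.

9.16%

β_P = Σ w_i β_i = 0.28×-0.09 + 0.56×1.48 + 0.16×2.06 = 1.1332
MRP = 8.2% − 1.0% = 7.20%
E(R_P) = R_f + β_P × MRP = 1.0% + 1.1332 × 7.2% = 9.16%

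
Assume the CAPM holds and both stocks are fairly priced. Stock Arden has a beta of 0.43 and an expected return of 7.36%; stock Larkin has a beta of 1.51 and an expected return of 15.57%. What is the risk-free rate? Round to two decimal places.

Both satisfy E(R) = R_f + β·MRP, so the slope of the SML is
MRP = (15.57% − 7.36%) / (1.51 − 0.43) = 8.21% / 1.08 = 7.6019%
R_f = E(R_Arden) − β_Arden·MRP = 7.36% − 0.43 × 7.6019% = 4.0912%

4.09%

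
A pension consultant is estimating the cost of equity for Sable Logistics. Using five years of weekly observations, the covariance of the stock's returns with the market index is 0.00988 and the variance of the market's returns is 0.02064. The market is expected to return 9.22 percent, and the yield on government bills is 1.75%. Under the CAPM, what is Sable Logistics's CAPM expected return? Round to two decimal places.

5.33%

β = Cov(R_i, R_m) / Var(R_m) = 0.00988 / 0.02064 = 0.4787
MRP = 9.22% − 1.75% = 7.47%
E(R) = R_f + β × MRP = 1.75% + 0.4787 × 7.47% = 5.33%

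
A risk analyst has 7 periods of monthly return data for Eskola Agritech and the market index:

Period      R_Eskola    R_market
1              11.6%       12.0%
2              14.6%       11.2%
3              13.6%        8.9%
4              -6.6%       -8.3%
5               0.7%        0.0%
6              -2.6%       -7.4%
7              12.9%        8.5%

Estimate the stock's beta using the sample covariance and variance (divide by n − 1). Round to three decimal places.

0.987

Mean R_i = (11.6 + 14.6 + 13.6 − 6.6 + 0.7 − 2.6 + 12.9) / 7 = 6.3143%
Mean R_m = (12.0 + 11.2 + 8.9 − 8.3 + 0.0 − 7.4 + 8.5) / 7 = 3.5571%
Σ(R_i − R̄_i)(R_m − R̄_m) = 450.2043  ⇒  Cov = 450.2043 / 6 = 75.0341
Σ(R_m − R̄_m)² = 455.9771  ⇒  Var(R_m) = 455.9771 / 6 = 75.9962
β = Cov / Var(R_m) = 75.0341 / 75.9962 = 0.9873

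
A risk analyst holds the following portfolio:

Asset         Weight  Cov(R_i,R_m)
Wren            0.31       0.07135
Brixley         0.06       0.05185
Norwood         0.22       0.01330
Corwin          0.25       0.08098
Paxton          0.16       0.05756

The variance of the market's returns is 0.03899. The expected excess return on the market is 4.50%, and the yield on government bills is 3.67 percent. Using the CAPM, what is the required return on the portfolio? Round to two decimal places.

β_Wren = 0.07135 / 0.03899 = 1.8300
β_Brixley = 0.05185 / 0.03899 = 1.3298
β_Norwood = 0.01330 / 0.03899 = 0.3411
β_Corwin = 0.08098 / 0.03899 = 2.0769
β_Paxton = 0.05756 / 0.03899 = 1.4763
β_P = Σ w_i β_i = 0.31×1.8300 + 0.06×1.3298 + 0.22×0.3411 + 0.25×2.0769 + 0.16×1.4763 = 1.4776
E(R_P) = R_f + β_P × MRP = 3.67% + 1.4776 × 4.50% = 10.32%

10.32%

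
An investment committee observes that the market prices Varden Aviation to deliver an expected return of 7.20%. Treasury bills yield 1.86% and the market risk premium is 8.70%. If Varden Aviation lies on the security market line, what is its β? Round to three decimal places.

β = (E(R) − R_f) / MRP = (7.20% − 1.86%) / 8.70% = 5.34% / 8.70% = 0.614

0.614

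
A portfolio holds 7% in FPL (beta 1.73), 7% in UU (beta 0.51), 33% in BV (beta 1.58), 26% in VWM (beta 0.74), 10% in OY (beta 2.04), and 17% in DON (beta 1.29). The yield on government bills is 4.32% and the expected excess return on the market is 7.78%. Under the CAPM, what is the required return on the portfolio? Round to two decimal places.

14.39%

β_P = Σ w_i β_i = 0.07×1.73 + 0.07×0.51 + 0.33×1.58 + 0.26×0.74 + 0.10×2.04 + 0.17×1.29 = 1.2939
E(R_P) = R_f + β_P × MRP = 4.32% + 1.2939 × 7.78% = 14.39%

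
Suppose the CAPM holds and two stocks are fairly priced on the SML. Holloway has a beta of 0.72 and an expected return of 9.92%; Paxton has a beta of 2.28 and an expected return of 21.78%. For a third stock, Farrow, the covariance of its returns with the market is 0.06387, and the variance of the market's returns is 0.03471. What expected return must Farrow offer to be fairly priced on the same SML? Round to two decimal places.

MRP = (21.78% − 9.92%) / (2.28 − 0.72) = 7.6026%
R_f = 9.92% − 0.72 × 7.6026% = 4.4461%
β_Farrow = Cov / Var(R_m) = 0.06387 / 0.03471 = 1.8401
E(R_Farrow) = R_f + β × MRP = 4.4461% + 1.8401 × 7.6026% = 18.44%

18.44%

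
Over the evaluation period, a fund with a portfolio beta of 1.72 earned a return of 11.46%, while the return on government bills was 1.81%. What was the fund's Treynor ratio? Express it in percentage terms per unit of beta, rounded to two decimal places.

5.61%

Treynor = (R_P − R_f) / β_P = (11.46% − 1.81%) / 1.7200 = 9.65% / 1.7200 = 5.61%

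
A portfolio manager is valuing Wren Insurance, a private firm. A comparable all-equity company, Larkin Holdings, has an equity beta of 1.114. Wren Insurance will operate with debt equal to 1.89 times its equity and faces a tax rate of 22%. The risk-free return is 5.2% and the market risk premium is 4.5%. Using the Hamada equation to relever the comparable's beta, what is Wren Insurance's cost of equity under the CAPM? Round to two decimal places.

β_L = β_U × [1 + (1 − t)(D/E)] = 1.114 × [1 + (1 − 0.22) × 1.89]
    = 1.114 × [1 + 0.78 × 1.89] = 1.114 × 2.4742 = 2.7563
E(R) = R_f + β_L × MRP = 5.2% + 2.7563 × 4.5% = 17.60%

17.60%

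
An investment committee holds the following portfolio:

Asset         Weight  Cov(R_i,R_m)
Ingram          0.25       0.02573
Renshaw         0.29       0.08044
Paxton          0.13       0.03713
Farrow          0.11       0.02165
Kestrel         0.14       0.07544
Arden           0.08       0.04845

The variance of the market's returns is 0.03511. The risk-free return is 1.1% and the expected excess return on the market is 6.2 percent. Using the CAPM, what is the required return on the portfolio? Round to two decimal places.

β_Ingram = 0.02573 / 0.03511 = 0.7328
β_Renshaw = 0.08044 / 0.03511 = 2.2911
β_Paxton = 0.03713 / 0.03511 = 1.0575
β_Farrow = 0.02165 / 0.03511 = 0.6166
β_Kestrel = 0.07544 / 0.03511 = 2.1487
β_Arden = 0.04845 / 0.03511 = 1.3799
β_P = Σ w_i β_i = 0.25×0.7328 + 0.29×2.2911 + 0.13×1.0575 + 0.11×0.6166 + 0.14×2.1487 + 0.08×1.3799 = 1.4641
E(R_P) = R_f + β_P × MRP = 1.1% + 1.4641 × 6.2% = 10.18%

10.18%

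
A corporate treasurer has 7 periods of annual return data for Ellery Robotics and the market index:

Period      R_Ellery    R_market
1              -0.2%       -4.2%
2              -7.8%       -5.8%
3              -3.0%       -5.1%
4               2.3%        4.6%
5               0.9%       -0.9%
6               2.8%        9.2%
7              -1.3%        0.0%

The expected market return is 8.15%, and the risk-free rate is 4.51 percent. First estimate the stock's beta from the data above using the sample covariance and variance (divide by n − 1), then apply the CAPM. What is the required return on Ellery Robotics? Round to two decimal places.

6.40%

Mean R_i = (-0.2 − 7.8 − 3.0 + 2.3 + 0.9 + 2.8 − 1.3) / 7 = -0.9000%
Mean R_m = (-4.2 − 5.8 − 5.1 + 4.6 − 0.9 + 9.2 + 0.0) / 7 = -0.3143%
Σ(R_i − R̄_i)(R_m − R̄_m) = 94.9300  ⇒  Cov = 94.9300 / 6 = 15.8217
Σ(R_m − R̄_m)² = 183.2086  ⇒  Var(R_m) = 183.2086 / 6 = 30.5348
β = Cov / Var(R_m) = 15.8217 / 30.5348 = 0.5182
MRP = 8.15% − 4.51% = 3.64%
E(R) = R_f + β × MRP = 4.51% + 0.5182 × 3.64% = 6.40%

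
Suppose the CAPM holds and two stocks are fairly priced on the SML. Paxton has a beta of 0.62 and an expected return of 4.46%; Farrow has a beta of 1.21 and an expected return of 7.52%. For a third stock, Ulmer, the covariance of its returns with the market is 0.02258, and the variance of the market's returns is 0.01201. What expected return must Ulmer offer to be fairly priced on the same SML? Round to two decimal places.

MRP = (7.52% − 4.46%) / (1.21 − 0.62) = 5.1864%
R_f = 4.46% − 0.62 × 5.1864% = 1.2444%
β_Ulmer = Cov / Var(R_m) = 0.02258 / 0.01201 = 1.8801
E(R_Ulmer) = R_f + β × MRP = 1.2444% + 1.8801 × 5.1864% = 11.00%

11.00%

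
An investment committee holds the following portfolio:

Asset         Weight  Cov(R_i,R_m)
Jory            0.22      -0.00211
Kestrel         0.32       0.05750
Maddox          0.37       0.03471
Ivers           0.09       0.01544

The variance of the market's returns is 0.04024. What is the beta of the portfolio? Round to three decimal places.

0.799

β_Jory = -0.00211 / 0.04024 = -0.0524
β_Kestrel = 0.05750 / 0.04024 = 1.4289
β_Maddox = 0.03471 / 0.04024 = 0.8626
β_Ivers = 0.01544 / 0.04024 = 0.3837
β_P = Σ w_i β_i = 0.22×-0.0524 + 0.32×1.4289 + 0.37×0.8626 + 0.09×0.3837 = 0.7994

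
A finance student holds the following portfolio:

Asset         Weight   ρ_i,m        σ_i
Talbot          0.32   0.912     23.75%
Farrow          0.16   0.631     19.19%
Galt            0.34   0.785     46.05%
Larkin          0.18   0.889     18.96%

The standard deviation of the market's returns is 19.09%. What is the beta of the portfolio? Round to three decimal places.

β_Talbot = 0.912 × 23.75% / 19.09% = 1.1346
β_Farrow = 0.631 × 19.19% / 19.09% = 0.6343
β_Galt = 0.785 × 46.05% / 19.09% = 1.8936
β_Larkin = 0.889 × 18.96% / 19.09% = 0.8829
β_P = Σ w_i β_i = 0.32×1.1346 + 0.16×0.6343 + 0.34×1.8936 + 0.18×0.8829 = 1.2673

1.267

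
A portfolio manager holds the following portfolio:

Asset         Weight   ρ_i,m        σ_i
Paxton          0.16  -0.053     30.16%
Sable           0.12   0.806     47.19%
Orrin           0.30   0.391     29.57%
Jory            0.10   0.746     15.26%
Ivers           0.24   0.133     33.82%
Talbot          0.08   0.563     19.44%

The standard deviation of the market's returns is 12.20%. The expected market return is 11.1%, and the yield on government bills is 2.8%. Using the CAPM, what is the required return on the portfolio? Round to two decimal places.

β_Paxton = -0.053 × 30.16% / 12.20% = -0.1310
β_Sable = 0.806 × 47.19% / 12.20% = 3.1176
β_Orrin = 0.391 × 29.57% / 12.20% = 0.9477
β_Jory = 0.746 × 15.26% / 12.20% = 0.9331
β_Ivers = 0.133 × 33.82% / 12.20% = 0.3687
β_Talbot = 0.563 × 19.44% / 12.20% = 0.8971
β_P = Σ w_i β_i = 0.16×-0.1310 + 0.12×3.1176 + 0.30×0.9477 + 0.10×0.9331 + 0.24×0.3687 + 0.08×0.8971 = 0.8910
MRP = 11.1% − 2.8% = 8.30%
E(R_P) = R_f + β_P × MRP = 2.8% + 0.8910 × 8.3% = 10.20%

10.20%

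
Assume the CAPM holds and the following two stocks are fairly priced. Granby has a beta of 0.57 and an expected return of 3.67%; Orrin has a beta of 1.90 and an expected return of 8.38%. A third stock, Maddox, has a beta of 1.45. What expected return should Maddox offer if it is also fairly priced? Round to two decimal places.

MRP (SML slope) = (8.38% − 3.67%) / (1.90 − 0.57) = 4.71% / 1.33 = 3.5414%
R_f (intercept) = 3.67% − 0.57 × 3.5414% = 1.6514%
E(R_Maddox) = R_f + β × MRP = 1.6514% + 1.45 × 3.5414% = 6.79%

6.79%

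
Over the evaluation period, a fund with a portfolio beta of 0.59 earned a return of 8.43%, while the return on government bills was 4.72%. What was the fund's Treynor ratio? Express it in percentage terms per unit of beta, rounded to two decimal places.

6.29%

Treynor = (R_P − R_f) / β_P = (8.43% − 4.72%) / 0.5900 = 3.71% / 0.5900 = 6.29%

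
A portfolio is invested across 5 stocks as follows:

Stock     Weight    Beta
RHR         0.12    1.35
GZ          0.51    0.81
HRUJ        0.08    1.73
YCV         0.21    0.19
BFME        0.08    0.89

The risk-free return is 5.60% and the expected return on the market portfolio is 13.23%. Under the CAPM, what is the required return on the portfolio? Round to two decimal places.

11.89%

β_P = Σ w_i β_i = 0.12×1.35 + 0.51×0.81 + 0.08×1.73 + 0.21×0.19 + 0.08×0.89 = 0.8246
MRP = 13.23% − 5.60% = 7.63%
E(R_P) = R_f + β_P × MRP = 5.60% + 0.8246 × 7.63% = 11.89%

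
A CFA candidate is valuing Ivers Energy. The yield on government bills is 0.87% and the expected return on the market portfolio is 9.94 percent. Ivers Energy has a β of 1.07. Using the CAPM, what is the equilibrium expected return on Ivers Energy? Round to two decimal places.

Market risk premium = E(R_m) − R_f = 9.94% − 0.87% = 9.07%
E(R) = R_f + β × MRP = 0.87% + 1.07 × 9.07% = 10.57%

10.57%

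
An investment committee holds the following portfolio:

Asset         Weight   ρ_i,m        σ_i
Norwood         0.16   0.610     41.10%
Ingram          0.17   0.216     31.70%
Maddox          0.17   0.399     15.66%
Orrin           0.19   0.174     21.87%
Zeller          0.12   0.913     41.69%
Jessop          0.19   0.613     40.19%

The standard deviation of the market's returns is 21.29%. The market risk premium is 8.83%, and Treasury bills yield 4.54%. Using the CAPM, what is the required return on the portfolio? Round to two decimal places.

β_Norwood = 0.610 × 41.10% / 21.29% = 1.1776
β_Ingram = 0.216 × 31.70% / 21.29% = 0.3216
β_Maddox = 0.399 × 15.66% / 21.29% = 0.2935
β_Orrin = 0.174 × 21.87% / 21.29% = 0.1787
β_Zeller = 0.913 × 41.69% / 21.29% = 1.7878
β_Jessop = 0.613 × 40.19% / 21.29% = 1.1572
β_P = Σ w_i β_i = 0.16×1.1776 + 0.17×0.3216 + 0.17×0.2935 + 0.19×0.1787 + 0.12×1.7878 + 0.19×1.1572 = 0.7613
E(R_P) = R_f + β_P × MRP = 4.54% + 0.7613 × 8.83% = 11.26%

11.26%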